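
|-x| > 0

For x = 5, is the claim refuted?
Substitute x = 5 into the relation:
x = 5: LHS = |-5| = 5; 5 > 0 — holds

The claim holds here, so x = 5 is not a counterexample. (A counterexample exists elsewhere, e.g. x = 0.)

Answer: No, x = 5 is not a counterexample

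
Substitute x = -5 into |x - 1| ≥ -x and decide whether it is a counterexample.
Substitute x = -5 into the relation:
x = -5: LHS = |(-5) - 1| = |-6| = 6, RHS = -(-5) = 5; 6 ≥ 5 — holds

The relation holds at x = -5, so it is not a counterexample.

Answer: No, x = -5 is not a counterexample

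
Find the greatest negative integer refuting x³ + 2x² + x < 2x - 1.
Testing negative integers from -1 downward:
x = -1: LHS = (-1)³ + 2·(-1)² + (-1) = 0, RHS = 2·(-1) - 1 = -3; 0 < -3 — FAILS  ← closest negative counterexample to 0

Answer: x = -1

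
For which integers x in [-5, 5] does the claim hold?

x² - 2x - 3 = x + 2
Track d = LHS − RHS over the integers in [-5, 5]. Equality would need d = 0, but d changes sign only between consecutive integers, jumping over 0:
x = -2: LHS = (-2)² - 2·(-2) - 3 = 5, RHS = (-2) + 2 = 0; 5 = 0 — FAILS  (d = 5)
x = -1: LHS = (-1)² - 2·(-1) - 3 = 0, RHS = (-1) + 2 = 1; 0 = 1 — FAILS  (d = -1)
x = 4: LHS = 4² - 2·4 - 3 = 5, RHS = 4 + 2 = 6; 5 = 6 — FAILS  (d = -1)
x = 5: LHS = 5² - 2·5 - 3 = 12, RHS = 5 + 2 = 7; 12 = 7 — FAILS  (d = 5)
Away from these crossings d keeps a constant sign, and checking every integer in [-5, 5] confirms d ≠ 0 throughout. Hence the two sides are never equal, so the claimed relation (=) fails for every integer in [-5, 5].

Answer: None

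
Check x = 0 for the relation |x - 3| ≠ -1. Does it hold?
x = 0: LHS = |0 - 3| = |-3| = 3; 3 ≠ -1 — holds

The relation is satisfied at x = 0.

Answer: Yes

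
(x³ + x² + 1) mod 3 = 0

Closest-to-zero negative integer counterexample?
Testing negative integers from -1 downward:
x = -1: LHS = ((-1)³ + (-1)² + 1) mod 3 = 1 mod 3 = 1; 1 = 0 — FAILS  ← closest negative counterexample to 0

Answer: x = -1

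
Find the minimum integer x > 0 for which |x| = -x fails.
Testing positive integers:
x = 1: LHS = |1| = 1; 1 = -1 — FAILS  ← smallest positive counterexample

Answer: x = 1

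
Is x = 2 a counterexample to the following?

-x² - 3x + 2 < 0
Substitute x = 2 into the relation:
x = 2: LHS = -2² - 3·2 + 2 = -8; -8 < 0 — holds

The claim holds here, so x = 2 is not a counterexample. (A counterexample exists elsewhere, e.g. x = 0.)

Answer: No, x = 2 is not a counterexample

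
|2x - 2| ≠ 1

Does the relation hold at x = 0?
x = 0: LHS = |2·0 - 2| = |-2| = 2; 2 ≠ 1 — holds

The relation is satisfied at x = 0.

Answer: Yes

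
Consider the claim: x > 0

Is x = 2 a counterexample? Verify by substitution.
Substitute x = 2 into the relation:
x = 2: 2 > 0 — holds

The claim holds here, so x = 2 is not a counterexample. (A counterexample exists elsewhere, e.g. x = 0.)

Answer: No, x = 2 is not a counterexample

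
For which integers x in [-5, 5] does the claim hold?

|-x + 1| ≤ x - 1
Holds for: {1, 2, 3, 4, 5}
Fails for: {-5, -4, -3, -2, -1, 0}

Answer: {1, 2, 3, 4, 5}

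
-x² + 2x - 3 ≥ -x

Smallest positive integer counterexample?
Testing positive integers:
x = 1: LHS = -1² + 2·1 - 3 = -2; -2 ≥ -1 — FAILS  ← smallest positive counterexample

Answer: x = 1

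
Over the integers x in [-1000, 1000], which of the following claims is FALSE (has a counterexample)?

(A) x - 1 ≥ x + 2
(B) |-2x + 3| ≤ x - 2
(A) x = 0: LHS = 0 - 1 = -1, RHS = 0 + 2 = 2; -1 ≥ 2 — FAILS
(B) x = 0: LHS = |-2·0 + 3| = |3| = 3, RHS = 0 - 2 = -2; 3 ≤ -2 — FAILS

Answer: Both A and B are false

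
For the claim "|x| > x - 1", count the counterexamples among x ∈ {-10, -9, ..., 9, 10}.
Over all integers in [-10, 10], LHS − RHS is smallest at x = 0, where it equals 1:
x = 0: LHS = |0| = 0, RHS = 0 - 1 = -1; 0 > -1 — holds
At the ends of the range:
x = -10: LHS = |-10| = 10, RHS = (-10) - 1 = -11; 10 > -11 — holds
x = 10: LHS = |10| = 10, RHS = 10 - 1 = 9; 10 > 9 — holds
Hence LHS − RHS is never zero or negative, i.e. LHS > RHS throughout, so the relation holds for every integer in [-10, 10].

No counterexample appears in that range.

Answer: 0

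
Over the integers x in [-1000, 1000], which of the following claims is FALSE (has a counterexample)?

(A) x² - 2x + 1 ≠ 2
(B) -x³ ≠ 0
(A) Track d = LHS − RHS over the integers in [-1000, 1000]. Equality would need d = 0, but d changes sign only between consecutive integers, jumping over 0:
x = -1: LHS = (-1)² - 2·(-1) + 1 = 4; 4 ≠ 2 — holds  (d = 2)
x = 0: LHS = 0² - 2·0 + 1 = 1; 1 ≠ 2 — holds  (d = -1)
x = 2: LHS = 2² - 2·2 + 1 = 1; 1 ≠ 2 — holds  (d = -1)
x = 3: LHS = 3² - 2·3 + 1 = 4; 4 ≠ 2 — holds  (d = 2)
Away from these crossings d keeps a constant sign, and checking every integer in [-1000, 1000] confirms d ≠ 0 throughout. Hence the two sides are never equal, so the relation holds for every integer in [-1000, 1000].

(B) x = 0: LHS = -0³ = 0; 0 ≠ 0 — FAILS

Only (B) has a counterexample.

Answer: B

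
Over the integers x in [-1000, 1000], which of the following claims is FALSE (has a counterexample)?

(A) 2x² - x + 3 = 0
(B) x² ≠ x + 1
(A) x = 0: LHS = 2·0² - 0 + 3 = 3; 3 = 0 — FAILS

(B) Track d = LHS − RHS over the integers in [-1000, 1000]. Equality would need d = 0, but d changes sign only between consecutive integers, jumping over 0:
x = -1: LHS = (-1)² = 1, RHS = (-1) + 1 = 0; 1 ≠ 0 — holds  (d = 1)
x = 0: LHS = 0² = 0, RHS = 0 + 1 = 1; 0 ≠ 1 — holds  (d = -1)
x = 1: LHS = 1² = 1, RHS = 1 + 1 = 2; 1 ≠ 2 — holds  (d = -1)
x = 2: LHS = 2² = 4, RHS = 2 + 1 = 3; 4 ≠ 3 — holds  (d = 1)
Away from these crossings d keeps a constant sign, and checking every integer in [-1000, 1000] confirms d ≠ 0 throughout. Hence the two sides are never equal, so the relation holds for every integer in [-1000, 1000].

Only (A) has a counterexample.

Answer: A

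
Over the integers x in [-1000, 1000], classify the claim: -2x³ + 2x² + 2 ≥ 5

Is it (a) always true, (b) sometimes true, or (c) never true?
Holds at x = -1: LHS = -2·(-1)³ + 2·(-1)² + 2 = 6; 6 ≥ 5 — holds
Fails at x = 0: LHS = -2·0³ + 2·0² + 2 = 2; 2 ≥ 5 — FAILS
It is satisfied by some integers in the range but not all.

Answer: Sometimes true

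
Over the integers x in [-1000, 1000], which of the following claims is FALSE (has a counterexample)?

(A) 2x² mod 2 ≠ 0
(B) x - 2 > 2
(A) x = 0: LHS = (2·0²) mod 2 = 0 mod 2 = 0; 0 ≠ 0 — FAILS
(B) x = 0: LHS = 0 - 2 = -2; -2 > 2 — FAILS

Answer: Both A and B are false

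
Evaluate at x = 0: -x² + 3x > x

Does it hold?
x = 0: LHS = -0² + 3·0 = 0; 0 > 0 — FAILS

The relation fails at x = 0, so x = 0 is a counterexample.

Answer: No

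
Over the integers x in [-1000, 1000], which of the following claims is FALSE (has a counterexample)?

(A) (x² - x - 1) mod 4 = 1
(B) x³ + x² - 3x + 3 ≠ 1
(A) x = 0: LHS = (0² - 0 - 1) mod 4 = (-1) mod 4 = 3; 3 = 1 — FAILS

(B) Track d = LHS − RHS over the integers in [-1000, 1000]. Equality would need d = 0, but d changes sign only between consecutive integers, jumping over 0:
x = -3: LHS = (-3)³ + (-3)² - 3·(-3) + 3 = -6; -6 ≠ 1 — holds  (d = -7)
x = -2: LHS = (-2)³ + (-2)² - 3·(-2) + 3 = 5; 5 ≠ 1 — holds  (d = 4)
Away from these crossings d keeps a constant sign, and checking every integer in [-1000, 1000] confirms d ≠ 0 throughout. Hence the two sides are never equal, so the relation holds for every integer in [-1000, 1000].

Only (A) has a counterexample.

Answer: A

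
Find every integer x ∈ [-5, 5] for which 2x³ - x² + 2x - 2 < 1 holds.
Holds for: {-5, -4, -3, -2, -1, 0}
Fails for: {1, 2, 3, 4, 5}

Answer: {-5, -4, -3, -2, -1, 0}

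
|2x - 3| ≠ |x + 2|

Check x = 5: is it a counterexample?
Substitute x = 5 into the relation:
x = 5: LHS = |2·5 - 3| = |7| = 7, RHS = |5 + 2| = |7| = 7; 7 ≠ 7 — FAILS

Since the claim fails at x = 5, this value is a counterexample.

Answer: Yes, x = 5 is a counterexample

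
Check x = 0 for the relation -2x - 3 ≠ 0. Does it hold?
x = 0: LHS = -2·0 - 3 = -3; -3 ≠ 0 — holds

The relation is satisfied at x = 0.

Answer: Yes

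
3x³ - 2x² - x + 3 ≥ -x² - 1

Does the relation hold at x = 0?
x = 0: LHS = 3·0³ - 2·0² - 0 + 3 = 3, RHS = -0² - 1 = -1; 3 ≥ -1 — holds

The relation is satisfied at x = 0.

Answer: Yes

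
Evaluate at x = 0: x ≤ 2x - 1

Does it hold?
x = 0: RHS = 2·0 - 1 = -1; 0 ≤ -1 — FAILS

The relation fails at x = 0, so x = 0 is a counterexample.

Answer: No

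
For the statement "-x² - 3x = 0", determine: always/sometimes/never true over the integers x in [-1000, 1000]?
Holds at x = 0: LHS = -0² - 3·0 = 0; 0 = 0 — holds
Fails at x = 1: LHS = -1² - 3·1 = -4; -4 = 0 — FAILS
It is satisfied by some integers in the range but not all.

Answer: Sometimes true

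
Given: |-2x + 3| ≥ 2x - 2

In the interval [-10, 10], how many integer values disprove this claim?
Counterexamples in [-10, 10]: {2, 3, 4, 5, 6, 7, 8, 9, 10}.

Counting them gives 9 values.

Answer: 9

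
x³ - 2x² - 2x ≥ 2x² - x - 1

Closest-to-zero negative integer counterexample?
Testing negative integers from -1 downward:
x = -1: LHS = (-1)³ - 2·(-1)² - 2·(-1) = -1, RHS = 2·(-1)² - (-1) - 1 = 2; -1 ≥ 2 — FAILS  ← closest negative counterexample to 0

Answer: x = -1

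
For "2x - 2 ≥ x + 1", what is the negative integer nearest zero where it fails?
Testing negative integers from -1 downward:
x = -1: LHS = 2·(-1) - 2 = -4, RHS = (-1) + 1 = 0; -4 ≥ 0 — FAILS  ← closest negative counterexample to 0

Answer: x = -1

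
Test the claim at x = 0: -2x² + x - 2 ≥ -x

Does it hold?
x = 0: LHS = -2·0² + 0 - 2 = -2, RHS = -0 = 0; -2 ≥ 0 — FAILS

The relation fails at x = 0, so x = 0 is a counterexample.

Answer: No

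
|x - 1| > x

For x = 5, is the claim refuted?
Substitute x = 5 into the relation:
x = 5: LHS = |5 - 1| = |4| = 4; 4 > 5 — FAILS

Since the claim fails at x = 5, this value is a counterexample.

Answer: Yes, x = 5 is a counterexample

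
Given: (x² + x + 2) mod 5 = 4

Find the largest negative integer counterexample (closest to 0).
Testing negative integers from -1 downward:
x = -1: LHS = ((-1)² + (-1) + 2) mod 5 = 2 mod 5 = 2; 2 = 4 — FAILS  ← closest negative counterexample to 0

Answer: x = -1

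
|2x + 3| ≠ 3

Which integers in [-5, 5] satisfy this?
Holds for: {-5, -4, -2, -1, 1, 2, 3, 4, 5}
Fails for: {-3, 0}

Answer: {-5, -4, -2, -1, 1, 2, 3, 4, 5}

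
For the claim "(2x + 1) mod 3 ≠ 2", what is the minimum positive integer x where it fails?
Testing positive integers:
x = 1: LHS = (2·1 + 1) mod 3 = 3 mod 3 = 0; 0 ≠ 2 — holds
x = 2: LHS = (2·2 + 1) mod 3 = 5 mod 3 = 2; 2 ≠ 2 — FAILS  ← smallest positive counterexample

Answer: x = 2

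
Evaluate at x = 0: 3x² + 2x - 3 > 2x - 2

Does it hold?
x = 0: LHS = 3·0² + 2·0 - 3 = -3, RHS = 2·0 - 2 = -2; -3 > -2 — FAILS

The relation fails at x = 0, so x = 0 is a counterexample.

Answer: No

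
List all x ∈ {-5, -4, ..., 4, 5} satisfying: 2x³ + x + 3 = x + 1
Holds for: {-1}
Fails for: {-5, -4, -3, -2, 0, 1, 2, 3, 4, 5}

Answer: {-1}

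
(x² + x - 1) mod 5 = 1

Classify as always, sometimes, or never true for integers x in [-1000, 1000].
Holds at x = 1: LHS = (1² + 1 - 1) mod 5 = 1 mod 5 = 1; 1 = 1 — holds
Fails at x = 0: LHS = (0² + 0 - 1) mod 5 = (-1) mod 5 = 4; 4 = 1 — FAILS
It is satisfied by some integers in the range but not all.

Answer: Sometimes true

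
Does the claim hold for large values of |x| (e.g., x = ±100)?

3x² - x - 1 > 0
x = 100: LHS = 3·100² - 100 - 1 = 29899; 29899 > 0 — holds
x = -100: LHS = 3·(-100)² - (-100) - 1 = 30099; 30099 > 0 — holds

Answer: Yes, holds for both x = 100 and x = -100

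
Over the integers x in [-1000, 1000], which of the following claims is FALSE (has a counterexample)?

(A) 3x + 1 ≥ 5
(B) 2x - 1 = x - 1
(A) x = 0: LHS = 3·0 + 1 = 1; 1 ≥ 5 — FAILS
(B) x = 1: LHS = 2·1 - 1 = 1, RHS = 1 - 1 = 0; 1 = 0 — FAILS

Answer: Both A and B are false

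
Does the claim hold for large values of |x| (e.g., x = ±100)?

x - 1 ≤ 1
x = 100: LHS = 100 - 1 = 99; 99 ≤ 1 — FAILS
x = -100: LHS = (-100) - 1 = -101; -101 ≤ 1 — holds

Answer: Partially: fails for x = 100, holds for x = -100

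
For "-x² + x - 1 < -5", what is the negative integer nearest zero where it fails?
Testing negative integers from -1 downward:
x = -1: LHS = -(-1)² + (-1) - 1 = -3; -3 < -5 — FAILS  ← closest negative counterexample to 0

Answer: x = -1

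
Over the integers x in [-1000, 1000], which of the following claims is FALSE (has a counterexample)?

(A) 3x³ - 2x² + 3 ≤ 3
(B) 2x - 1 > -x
(A) x = 1: LHS = 3·1³ - 2·1² + 3 = 4; 4 ≤ 3 — FAILS
(B) x = 0: LHS = 2·0 - 1 = -1, RHS = -0 = 0; -1 > 0 — FAILS

Answer: Both A and B are false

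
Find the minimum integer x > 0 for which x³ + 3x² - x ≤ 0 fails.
Testing positive integers:
x = 1: LHS = 1³ + 3·1² - 1 = 3; 3 ≤ 0 — FAILS  ← smallest positive counterexample

Answer: x = 1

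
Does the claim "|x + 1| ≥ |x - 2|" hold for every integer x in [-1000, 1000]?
The claim fails at x = 0:
x = 0: LHS = |0 + 1| = |1| = 1, RHS = |0 - 2| = |-2| = 2; 1 ≥ 2 — FAILS

Because a single integer refutes it, the statement is false.

Answer: False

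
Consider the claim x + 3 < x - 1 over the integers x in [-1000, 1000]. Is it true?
The claim fails at x = 0:
x = 0: LHS = 0 + 3 = 3, RHS = 0 - 1 = -1; 3 < -1 — FAILS

Because a single integer refutes it, the statement is false.

Answer: False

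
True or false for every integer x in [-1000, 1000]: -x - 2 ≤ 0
The claim fails at x = -3:
x = -3: LHS = -(-3) - 2 = 1; 1 ≤ 0 — FAILS

Because a single integer refutes it, the statement is false.

Answer: False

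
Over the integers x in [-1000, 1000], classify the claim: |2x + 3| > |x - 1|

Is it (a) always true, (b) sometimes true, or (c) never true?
Holds at x = 0: LHS = |2·0 + 3| = |3| = 3, RHS = |0 - 1| = |-1| = 1; 3 > 1 — holds
Fails at x = -1: LHS = |2·(-1) + 3| = |1| = 1, RHS = |(-1) - 1| = |-2| = 2; 1 > 2 — FAILS
It is satisfied by some integers in the range but not all.

Answer: Sometimes true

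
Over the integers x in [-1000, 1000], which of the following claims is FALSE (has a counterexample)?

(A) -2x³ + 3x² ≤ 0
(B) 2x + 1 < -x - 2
(A) x = 1: LHS = -2·1³ + 3·1² = 1; 1 ≤ 0 — FAILS
(B) x = 0: LHS = 2·0 + 1 = 1, RHS = -0 - 2 = -2; 1 < -2 — FAILS

Answer: Both A and B are false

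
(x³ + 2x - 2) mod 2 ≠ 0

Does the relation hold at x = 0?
x = 0: LHS = (0³ + 2·0 - 2) mod 2 = (-2) mod 2 = 0; 0 ≠ 0 — FAILS

The relation fails at x = 0, so x = 0 is a counterexample.

Answer: No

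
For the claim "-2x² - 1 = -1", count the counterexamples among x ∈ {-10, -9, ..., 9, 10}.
Counterexamples in [-10, 10]: {-10, -9, -8, -7, -6, -5, -4, -3, -2, -1, 1, 2, 3, 4, 5, 6, 7, 8, 9, 10}.

Counting them gives 20 values.

Answer: 20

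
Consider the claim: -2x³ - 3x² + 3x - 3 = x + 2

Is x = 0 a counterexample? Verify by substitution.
Substitute x = 0 into the relation:
x = 0: LHS = -2·0³ - 3·0² + 3·0 - 3 = -3, RHS = 0 + 2 = 2; -3 = 2 — FAILS

Since the claim fails at x = 0, this value is a counterexample.

Answer: Yes, x = 0 is a counterexample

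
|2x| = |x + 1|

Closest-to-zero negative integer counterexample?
Testing negative integers from -1 downward:
x = -1: LHS = |2·(-1)| = |-2| = 2, RHS = |(-1) + 1| = |0| = 0; 2 = 0 — FAILS  ← closest negative counterexample to 0

Answer: x = -1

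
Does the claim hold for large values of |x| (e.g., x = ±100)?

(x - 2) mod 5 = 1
x = 100: LHS = (100 - 2) mod 5 = 98 mod 5 = 3; 3 = 1 — FAILS
x = -100: LHS = ((-100) - 2) mod 5 = (-102) mod 5 = 3; 3 = 1 — FAILS

Answer: No, fails for both x = 100 and x = -100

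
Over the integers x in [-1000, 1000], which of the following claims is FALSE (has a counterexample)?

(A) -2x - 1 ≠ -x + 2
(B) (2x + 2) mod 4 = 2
(A) x = -3: LHS = -2·(-3) - 1 = 5, RHS = -(-3) + 2 = 5; 5 ≠ 5 — FAILS
(B) x = 1: LHS = (2·1 + 2) mod 4 = 4 mod 4 = 0; 0 = 2 — FAILS

Answer: Both A and B are false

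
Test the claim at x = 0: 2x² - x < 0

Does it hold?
x = 0: LHS = 2·0² - 0 = 0; 0 < 0 — FAILS

The relation fails at x = 0, so x = 0 is a counterexample.

Answer: No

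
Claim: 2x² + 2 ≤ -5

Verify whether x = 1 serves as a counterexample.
Substitute x = 1 into the relation:
x = 1: LHS = 2·1² + 2 = 4; 4 ≤ -5 — FAILS

Since the claim fails at x = 1, this value is a counterexample.

Answer: Yes, x = 1 is a counterexample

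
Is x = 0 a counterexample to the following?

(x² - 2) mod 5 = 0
Substitute x = 0 into the relation:
x = 0: LHS = (0² - 2) mod 5 = (-2) mod 5 = 3; 3 = 0 — FAILS

Since the claim fails at x = 0, this value is a counterexample.

Answer: Yes, x = 0 is a counterexample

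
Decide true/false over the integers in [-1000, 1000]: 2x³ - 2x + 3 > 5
The claim fails at x = 0:
x = 0: LHS = 2·0³ - 2·0 + 3 = 3; 3 > 5 — FAILS

Because a single integer refutes it, the statement is false.

Answer: False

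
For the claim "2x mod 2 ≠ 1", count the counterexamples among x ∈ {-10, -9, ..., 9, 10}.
For a polynomial with integer coefficients, its value mod 2 depends only on x mod 2, so it suffices to check one representative of each residue class, x = 0, 1:
x = 0: LHS = (2·0) mod 2 = 0 mod 2 = 0; 0 ≠ 1 — holds
x = 1: LHS = (2·1) mod 2 = 2 mod 2 = 0; 0 ≠ 1 — holds
The relation holds in every residue class, so the relation holds for every integer in [-10, 10].

No counterexample appears in that range.

Answer: 0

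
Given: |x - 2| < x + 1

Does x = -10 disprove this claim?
Substitute x = -10 into the relation:
x = -10: LHS = |(-10) - 2| = |-12| = 12, RHS = (-10) + 1 = -9; 12 < -9 — FAILS

Since the claim fails at x = -10, this value is a counterexample.

Answer: Yes, x = -10 is a counterexample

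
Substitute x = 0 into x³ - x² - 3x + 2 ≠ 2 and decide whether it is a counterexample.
Substitute x = 0 into the relation:
x = 0: LHS = 0³ - 0² - 3·0 + 2 = 2; 2 ≠ 2 — FAILS

Since the claim fails at x = 0, this value is a counterexample.

Answer: Yes, x = 0 is a counterexample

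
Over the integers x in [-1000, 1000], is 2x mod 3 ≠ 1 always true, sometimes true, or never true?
Holds at x = 0: LHS = (2·0) mod 3 = 0 mod 3 = 0; 0 ≠ 1 — holds
Fails at x = -1: LHS = (2·(-1)) mod 3 = (-2) mod 3 = 1; 1 ≠ 1 — FAILS
It is satisfied by some integers in the range but not all.

Answer: Sometimes true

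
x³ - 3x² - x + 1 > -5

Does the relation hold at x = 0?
x = 0: LHS = 0³ - 3·0² - 0 + 1 = 1; 1 > -5 — holds

The relation is satisfied at x = 0.

Answer: Yes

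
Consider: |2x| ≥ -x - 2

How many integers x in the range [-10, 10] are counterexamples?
Over all integers in [-10, 10], LHS − RHS is smallest at x = 0, where it equals 2:
x = 0: LHS = |2·0| = |0| = 0, RHS = -0 - 2 = -2; 0 ≥ -2 — holds
At the ends of the range:
x = -10: LHS = |2·(-10)| = |-20| = 20, RHS = -(-10) - 2 = 8; 20 ≥ 8 — holds
x = 10: LHS = |2·10| = |20| = 20, RHS = -10 - 2 = -12; 20 ≥ -12 — holds
Hence LHS − RHS is never negative, i.e. LHS ≥ RHS throughout, so the relation holds for every integer in [-10, 10].

No counterexample appears in that range.

Answer: 0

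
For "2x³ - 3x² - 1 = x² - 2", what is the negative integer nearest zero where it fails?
Testing negative integers from -1 downward:
x = -1: LHS = 2·(-1)³ - 3·(-1)² - 1 = -6, RHS = (-1)² - 2 = -1; -6 = -1 — FAILS  ← closest negative counterexample to 0

Answer: x = -1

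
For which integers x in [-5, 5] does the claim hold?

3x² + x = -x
Holds for: {0}
Fails for: {-5, -4, -3, -2, -1, 1, 2, 3, 4, 5}

Answer: {0}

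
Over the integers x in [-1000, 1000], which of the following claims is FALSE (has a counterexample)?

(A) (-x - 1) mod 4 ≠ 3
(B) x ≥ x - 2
(A) x = 0: LHS = (-0 - 1) mod 4 = (-1) mod 4 = 3; 3 ≠ 3 — FAILS

(B) Over all integers in [-1000, 1000], LHS − RHS is smallest at x = 0, where it equals 2:
x = 0: RHS = 0 - 2 = -2; 0 ≥ -2 — holds
At the ends of the range:
x = -1000: RHS = (-1000) - 2 = -1002; -1000 ≥ -1002 — holds
x = 1000: RHS = 1000 - 2 = 998; 1000 ≥ 998 — holds
Hence LHS − RHS is never negative, i.e. LHS ≥ RHS throughout, so the relation holds for every integer in [-1000, 1000].

Only (A) has a counterexample.

Answer: A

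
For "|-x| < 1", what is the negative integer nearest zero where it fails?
Testing negative integers from -1 downward:
x = -1: LHS = |-(-1)| = |1| = 1; 1 < 1 — FAILS  ← closest negative counterexample to 0

Answer: x = -1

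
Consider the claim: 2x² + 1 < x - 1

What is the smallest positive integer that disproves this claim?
Testing positive integers:
x = 1: LHS = 2·1² + 1 = 3, RHS = 1 - 1 = 0; 3 < 0 — FAILS  ← smallest positive counterexample

Answer: x = 1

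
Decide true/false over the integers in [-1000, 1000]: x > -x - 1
The claim fails at x = -1:
x = -1: RHS = -(-1) - 1 = 0; -1 > 0 — FAILS

Because a single integer refutes it, the statement is false.

Answer: False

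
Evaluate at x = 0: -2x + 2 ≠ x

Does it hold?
x = 0: LHS = -2·0 + 2 = 2; 2 ≠ 0 — holds

The relation is satisfied at x = 0.

Answer: Yes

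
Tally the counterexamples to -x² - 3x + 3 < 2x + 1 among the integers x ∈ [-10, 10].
Counterexamples in [-10, 10]: {-5, -4, -3, -2, -1, 0}.

Counting them gives 6 values.

Answer: 6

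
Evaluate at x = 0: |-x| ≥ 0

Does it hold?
x = 0: LHS = |-0| = |0| = 0; 0 ≥ 0 — holds

The relation is satisfied at x = 0.

Answer: Yes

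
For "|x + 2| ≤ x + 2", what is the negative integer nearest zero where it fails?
Testing negative integers from -1 downward:
x = -1: LHS = |(-1) + 2| = |1| = 1, RHS = (-1) + 2 = 1; 1 ≤ 1 — holds
x = -2: LHS = |(-2) + 2| = |0| = 0, RHS = (-2) + 2 = 0; 0 ≤ 0 — holds
x = -3: LHS = |(-3) + 2| = |-1| = 1, RHS = (-3) + 2 = -1; 1 ≤ -1 — FAILS  ← closest negative counterexample to 0

Answer: x = -3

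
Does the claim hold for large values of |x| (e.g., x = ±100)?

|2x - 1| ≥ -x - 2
x = 100: LHS = |2·100 - 1| = |199| = 199, RHS = -100 - 2 = -102; 199 ≥ -102 — holds
x = -100: LHS = |2·(-100) - 1| = |-201| = 201, RHS = -(-100) - 2 = 98; 201 ≥ 98 — holds

Answer: Yes, holds for both x = 100 and x = -100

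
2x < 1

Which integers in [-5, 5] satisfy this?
Holds for: {-5, -4, -3, -2, -1, 0}
Fails for: {1, 2, 3, 4, 5}

Answer: {-5, -4, -3, -2, -1, 0}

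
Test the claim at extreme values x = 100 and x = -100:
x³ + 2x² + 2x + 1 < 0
x = 100: LHS = 100³ + 2·100² + 2·100 + 1 = 1020201; 1020201 < 0 — FAILS
x = -100: LHS = (-100)³ + 2·(-100)² + 2·(-100) + 1 = -980199; -980199 < 0 — holds

Answer: Partially: fails for x = 100, holds for x = -100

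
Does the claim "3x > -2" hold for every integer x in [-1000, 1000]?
The claim fails at x = -1:
x = -1: LHS = 3·(-1) = -3; -3 > -2 — FAILS

Because a single integer refutes it, the statement is false.

Answer: False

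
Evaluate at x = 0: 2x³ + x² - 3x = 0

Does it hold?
x = 0: LHS = 2·0³ + 0² - 3·0 = 0; 0 = 0 — holds

The relation is satisfied at x = 0.

Answer: Yes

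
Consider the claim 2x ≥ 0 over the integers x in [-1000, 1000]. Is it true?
The claim fails at x = -1:
x = -1: LHS = 2·(-1) = -2; -2 ≥ 0 — FAILS

Because a single integer refutes it, the statement is false.

Answer: False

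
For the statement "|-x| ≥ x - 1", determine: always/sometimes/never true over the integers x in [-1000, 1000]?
Over all integers in [-1000, 1000], LHS − RHS is smallest at x = 0, where it equals 1:
x = 0: LHS = |-0| = |0| = 0, RHS = 0 - 1 = -1; 0 ≥ -1 — holds
At the ends of the range:
x = -1000: LHS = |-(-1000)| = |1000| = 1000, RHS = (-1000) - 1 = -1001; 1000 ≥ -1001 — holds
x = 1000: LHS = |-1000| = 1000, RHS = 1000 - 1 = 999; 1000 ≥ 999 — holds
Hence LHS − RHS is never negative, i.e. LHS ≥ RHS throughout, so the relation holds for every integer in [-1000, 1000].

No counterexample exists.

Answer: Always true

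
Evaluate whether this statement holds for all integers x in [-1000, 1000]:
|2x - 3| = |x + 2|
The claim fails at x = 0:
x = 0: LHS = |2·0 - 3| = |-3| = 3, RHS = |0 + 2| = |2| = 2; 3 = 2 — FAILS

Because a single integer refutes it, the statement is false.

Answer: False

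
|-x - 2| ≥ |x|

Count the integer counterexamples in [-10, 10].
Counterexamples in [-10, 10]: {-10, -9, -8, -7, -6, -5, -4, -3, -2}.

Counting them gives 9 values.

Answer: 9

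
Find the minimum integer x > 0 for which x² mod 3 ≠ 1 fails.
Testing positive integers:
x = 1: LHS = (1²) mod 3 = 1 mod 3 = 1; 1 ≠ 1 — FAILS  ← smallest positive counterexample

Answer: x = 1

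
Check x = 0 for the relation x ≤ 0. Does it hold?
x = 0: 0 ≤ 0 — holds

The relation is satisfied at x = 0.

Answer: Yes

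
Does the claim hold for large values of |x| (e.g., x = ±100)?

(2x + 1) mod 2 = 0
x = 100: LHS = (2·100 + 1) mod 2 = 201 mod 2 = 1; 1 = 0 — FAILS
x = -100: LHS = (2·(-100) + 1) mod 2 = (-199) mod 2 = 1; 1 = 0 — FAILS

Answer: No, fails for both x = 100 and x = -100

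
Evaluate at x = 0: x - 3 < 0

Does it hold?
x = 0: LHS = 0 - 3 = -3; -3 < 0 — holds

The relation is satisfied at x = 0.

Answer: Yes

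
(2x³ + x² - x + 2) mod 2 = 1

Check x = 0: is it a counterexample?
Substitute x = 0 into the relation:
x = 0: LHS = (2·0³ + 0² - 0 + 2) mod 2 = 2 mod 2 = 0; 0 = 1 — FAILS

Since the claim fails at x = 0, this value is a counterexample.

Answer: Yes, x = 0 is a counterexample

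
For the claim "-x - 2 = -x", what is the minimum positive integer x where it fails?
Testing positive integers:
x = 1: LHS = -1 - 2 = -3; -3 = -1 — FAILS  ← smallest positive counterexample

Answer: x = 1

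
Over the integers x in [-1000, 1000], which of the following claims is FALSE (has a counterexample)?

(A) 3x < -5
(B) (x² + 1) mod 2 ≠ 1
(A) x = 0: LHS = 3·0 = 0; 0 < -5 — FAILS
(B) x = 0: LHS = (0² + 1) mod 2 = 1 mod 2 = 1; 1 ≠ 1 — FAILS

Answer: Both A and B are false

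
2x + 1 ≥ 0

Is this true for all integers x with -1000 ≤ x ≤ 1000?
The claim fails at x = -1:
x = -1: LHS = 2·(-1) + 1 = -1; -1 ≥ 0 — FAILS

Because a single integer refutes it, the statement is false.

Answer: False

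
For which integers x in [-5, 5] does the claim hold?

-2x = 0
Holds for: {0}
Fails for: {-5, -4, -3, -2, -1, 1, 2, 3, 4, 5}

Answer: {0}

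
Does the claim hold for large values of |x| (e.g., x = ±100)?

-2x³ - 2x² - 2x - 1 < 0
x = 100: LHS = -2·100³ - 2·100² - 2·100 - 1 = -2020201; -2020201 < 0 — holds
x = -100: LHS = -2·(-100)³ - 2·(-100)² - 2·(-100) - 1 = 1980199; 1980199 < 0 — FAILS

Answer: Partially: holds for x = 100, fails for x = -100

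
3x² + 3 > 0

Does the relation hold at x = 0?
x = 0: LHS = 3·0² + 3 = 3; 3 > 0 — holds

The relation is satisfied at x = 0.

Answer: Yes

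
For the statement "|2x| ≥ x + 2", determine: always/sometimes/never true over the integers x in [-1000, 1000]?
Holds at x = -1: LHS = |2·(-1)| = |-2| = 2, RHS = (-1) + 2 = 1; 2 ≥ 1 — holds
Fails at x = 0: LHS = |2·0| = |0| = 0, RHS = 0 + 2 = 2; 0 ≥ 2 — FAILS
It is satisfied by some integers in the range but not all.

Answer: Sometimes true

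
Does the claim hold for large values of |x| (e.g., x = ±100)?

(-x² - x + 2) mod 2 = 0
x = 100: LHS = (-100² - 100 + 2) mod 2 = (-10098) mod 2 = 0; 0 = 0 — holds
x = -100: LHS = (-(-100)² - (-100) + 2) mod 2 = (-9898) mod 2 = 0; 0 = 0 — holds

Answer: Yes, holds for both x = 100 and x = -100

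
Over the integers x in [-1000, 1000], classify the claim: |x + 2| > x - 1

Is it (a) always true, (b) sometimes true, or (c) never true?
Over all integers in [-1000, 1000], LHS − RHS is smallest at x = 0, where it equals 3:
x = 0: LHS = |0 + 2| = |2| = 2, RHS = 0 - 1 = -1; 2 > -1 — holds
At the ends of the range:
x = -1000: LHS = |(-1000) + 2| = |-998| = 998, RHS = (-1000) - 1 = -1001; 998 > -1001 — holds
x = 1000: LHS = |1000 + 2| = |1002| = 1002, RHS = 1000 - 1 = 999; 1002 > 999 — holds
Hence LHS − RHS is never zero or negative, i.e. LHS > RHS throughout, so the relation holds for every integer in [-1000, 1000].

No counterexample exists.

Answer: Always true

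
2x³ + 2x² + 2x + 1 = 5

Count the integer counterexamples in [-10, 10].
Counterexamples in [-10, 10]: {-10, -9, -8, -7, -6, -5, -4, -3, -2, -1, 0, 1, 2, 3, 4, 5, 6, 7, 8, 9, 10}.

Counting them gives 21 values.

Answer: 21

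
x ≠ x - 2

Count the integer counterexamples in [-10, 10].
Over all integers in [-10, 10], LHS − RHS is always positive; it is smallest at x = 0, where it equals 2:
x = 0: RHS = 0 - 2 = -2; 0 ≠ -2 — holds
At the ends of the range:
x = -10: RHS = (-10) - 2 = -12; -10 ≠ -12 — holds
x = 10: RHS = 10 - 2 = 8; 10 ≠ 8 — holds
Hence LHS − RHS is never 0, i.e. the two sides are never equal, so the relation holds for every integer in [-10, 10].

No counterexample appears in that range.

Answer: 0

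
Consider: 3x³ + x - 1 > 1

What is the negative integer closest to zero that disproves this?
Testing negative integers from -1 downward:
x = -1: LHS = 3·(-1)³ + (-1) - 1 = -5; -5 > 1 — FAILS  ← closest negative counterexample to 0

Answer: x = -1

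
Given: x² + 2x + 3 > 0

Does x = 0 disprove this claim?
Substitute x = 0 into the relation:
x = 0: LHS = 0² + 2·0 + 3 = 3; 3 > 0 — holds

The relation holds at x = 0, so it is not a counterexample.

Answer: No, x = 0 is not a counterexample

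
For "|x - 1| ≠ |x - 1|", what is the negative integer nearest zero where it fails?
Testing negative integers from -1 downward:
x = -1: LHS = |(-1) - 1| = |-2| = 2, RHS = |(-1) - 1| = |-2| = 2; 2 ≠ 2 — FAILS  ← closest negative counterexample to 0

Answer: x = -1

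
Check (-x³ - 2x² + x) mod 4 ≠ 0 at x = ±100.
x = 100: LHS = (-100³ - 2·100² + 100) mod 4 = (-1019900) mod 4 = 0; 0 ≠ 0 — FAILS
x = -100: LHS = (-(-100)³ - 2·(-100)² + (-100)) mod 4 = 979900 mod 4 = 0; 0 ≠ 0 — FAILS

Answer: No, fails for both x = 100 and x = -100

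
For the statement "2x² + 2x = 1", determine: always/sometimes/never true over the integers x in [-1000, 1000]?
Track d = LHS − RHS over the integers in [-1000, 1000]. Equality would need d = 0, but d changes sign only between consecutive integers, jumping over 0:
x = -2: LHS = 2·(-2)² + 2·(-2) = 4; 4 = 1 — FAILS  (d = 3)
x = -1: LHS = 2·(-1)² + 2·(-1) = 0; 0 = 1 — FAILS  (d = -1)
x = 0: LHS = 2·0² + 2·0 = 0; 0 = 1 — FAILS  (d = -1)
x = 1: LHS = 2·1² + 2·1 = 4; 4 = 1 — FAILS  (d = 3)
Away from these crossings d keeps a constant sign, and checking every integer in [-1000, 1000] confirms d ≠ 0 throughout. Hence the two sides are never equal, so the claimed relation (=) fails for every integer in [-1000, 1000].

No integer in the range satisfies it.

Answer: Never true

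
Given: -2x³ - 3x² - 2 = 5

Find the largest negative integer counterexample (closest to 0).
Testing negative integers from -1 downward:
x = -1: LHS = -2·(-1)³ - 3·(-1)² - 2 = -3; -3 = 5 — FAILS  ← closest negative counterexample to 0

Answer: x = -1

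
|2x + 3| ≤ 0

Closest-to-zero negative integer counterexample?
Testing negative integers from -1 downward:
x = -1: LHS = |2·(-1) + 3| = |1| = 1; 1 ≤ 0 — FAILS  ← closest negative counterexample to 0

Answer: x = -1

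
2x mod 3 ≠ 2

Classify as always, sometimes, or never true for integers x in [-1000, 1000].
Holds at x = 0: LHS = (2·0) mod 3 = 0 mod 3 = 0; 0 ≠ 2 — holds
Fails at x = 1: LHS = (2·1) mod 3 = 2 mod 3 = 2; 2 ≠ 2 — FAILS
It is satisfied by some integers in the range but not all.

Answer: Sometimes true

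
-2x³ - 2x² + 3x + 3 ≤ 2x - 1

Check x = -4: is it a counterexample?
Substitute x = -4 into the relation:
x = -4: LHS = -2·(-4)³ - 2·(-4)² + 3·(-4) + 3 = 87, RHS = 2·(-4) - 1 = -9; 87 ≤ -9 — FAILS

Since the claim fails at x = -4, this value is a counterexample.

Answer: Yes, x = -4 is a counterexample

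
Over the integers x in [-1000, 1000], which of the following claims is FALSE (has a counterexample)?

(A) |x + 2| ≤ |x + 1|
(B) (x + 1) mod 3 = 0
(A) x = 0: LHS = |0 + 2| = |2| = 2, RHS = |0 + 1| = |1| = 1; 2 ≤ 1 — FAILS
(B) x = 0: LHS = (0 + 1) mod 3 = 1 mod 3 = 1; 1 = 0 — FAILS

Answer: Both A and B are false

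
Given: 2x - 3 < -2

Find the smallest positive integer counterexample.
Testing positive integers:
x = 1: LHS = 2·1 - 3 = -1; -1 < -2 — FAILS  ← smallest positive counterexample

Answer: x = 1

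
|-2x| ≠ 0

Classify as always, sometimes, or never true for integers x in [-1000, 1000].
Holds at x = 1: LHS = |-2·1| = |-2| = 2; 2 ≠ 0 — holds
Fails at x = 0: LHS = |-2·0| = |0| = 0; 0 ≠ 0 — FAILS
It is satisfied by some integers in the range but not all.

Answer: Sometimes true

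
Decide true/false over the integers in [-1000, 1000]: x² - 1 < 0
The claim fails at x = 1:
x = 1: LHS = 1² - 1 = 0; 0 < 0 — FAILS

Because a single integer refutes it, the statement is false.

Answer: False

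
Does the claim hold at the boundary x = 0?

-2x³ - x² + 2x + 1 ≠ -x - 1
x = 0: LHS = -2·0³ - 0² + 2·0 + 1 = 1, RHS = -0 - 1 = -1; 1 ≠ -1 — holds

The relation is satisfied at x = 0.

Answer: Yes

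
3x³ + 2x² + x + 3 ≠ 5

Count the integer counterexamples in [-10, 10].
Track d = LHS − RHS over the integers in [-10, 10]. Equality would need d = 0, but d changes sign only between consecutive integers, jumping over 0:
x = 0: LHS = 3·0³ + 2·0² + 0 + 3 = 3; 3 ≠ 5 — holds  (d = -2)
x = 1: LHS = 3·1³ + 2·1² + 1 + 3 = 9; 9 ≠ 5 — holds  (d = 4)
Away from these crossings d keeps a constant sign, and checking every integer in [-10, 10] confirms d ≠ 0 throughout. Hence the two sides are never equal, so the relation holds for every integer in [-10, 10].

No counterexample appears in that range.

Answer: 0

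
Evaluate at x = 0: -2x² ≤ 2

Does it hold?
x = 0: LHS = -2·0² = 0; 0 ≤ 2 — holds

The relation is satisfied at x = 0.

Answer: Yes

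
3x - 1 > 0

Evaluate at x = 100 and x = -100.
x = 100: LHS = 3·100 - 1 = 299; 299 > 0 — holds
x = -100: LHS = 3·(-100) - 1 = -301; -301 > 0 — FAILS

Answer: Partially: holds for x = 100, fails for x = -100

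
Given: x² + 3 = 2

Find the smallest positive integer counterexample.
Testing positive integers:
x = 1: LHS = 1² + 3 = 4; 4 = 2 — FAILS  ← smallest positive counterexample

Answer: x = 1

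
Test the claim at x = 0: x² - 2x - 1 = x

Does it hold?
x = 0: LHS = 0² - 2·0 - 1 = -1; -1 = 0 — FAILS

The relation fails at x = 0, so x = 0 is a counterexample.

Answer: No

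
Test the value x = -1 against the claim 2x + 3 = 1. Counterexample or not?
Substitute x = -1 into the relation:
x = -1: LHS = 2·(-1) + 3 = 1; 1 = 1 — holds

The claim holds here, so x = -1 is not a counterexample. (A counterexample exists elsewhere, e.g. x = 0.)

Answer: No, x = -1 is not a counterexample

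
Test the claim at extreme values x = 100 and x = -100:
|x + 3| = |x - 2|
x = 100: LHS = |100 + 3| = |103| = 103, RHS = |100 - 2| = |98| = 98; 103 = 98 — FAILS
x = -100: LHS = |(-100) + 3| = |-97| = 97, RHS = |(-100) - 2| = |-102| = 102; 97 = 102 — FAILS

Answer: No, fails for both x = 100 and x = -100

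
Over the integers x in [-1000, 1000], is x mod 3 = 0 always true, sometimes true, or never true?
Holds at x = 0: LHS = 0 mod 3 = 0; 0 = 0 — holds
Fails at x = 1: LHS = 1 mod 3 = 1; 1 = 0 — FAILS
It is satisfied by some integers in the range but not all.

Answer: Sometimes true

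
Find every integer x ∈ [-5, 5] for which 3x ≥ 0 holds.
Holds for: {0, 1, 2, 3, 4, 5}
Fails for: {-5, -4, -3, -2, -1}

Answer: {0, 1, 2, 3, 4, 5}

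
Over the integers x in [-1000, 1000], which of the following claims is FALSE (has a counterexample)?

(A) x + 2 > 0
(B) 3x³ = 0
(A) x = -2: LHS = (-2) + 2 = 0; 0 > 0 — FAILS
(B) x = 1: LHS = 3·1³ = 3; 3 = 0 — FAILS

Answer: Both A and B are false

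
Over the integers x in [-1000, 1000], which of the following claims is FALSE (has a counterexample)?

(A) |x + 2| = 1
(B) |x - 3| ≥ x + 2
(A) x = 0: LHS = |0 + 2| = |2| = 2; 2 = 1 — FAILS
(B) x = 1: LHS = |1 - 3| = |-2| = 2, RHS = 1 + 2 = 3; 2 ≥ 3 — FAILS

Answer: Both A and B are false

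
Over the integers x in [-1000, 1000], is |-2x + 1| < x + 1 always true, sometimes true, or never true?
Holds at x = 1: LHS = |-2·1 + 1| = |-1| = 1, RHS = 1 + 1 = 2; 1 < 2 — holds
Fails at x = 0: LHS = |-2·0 + 1| = |1| = 1, RHS = 0 + 1 = 1; 1 < 1 — FAILS
It is satisfied by some integers in the range but not all.

Answer: Sometimes true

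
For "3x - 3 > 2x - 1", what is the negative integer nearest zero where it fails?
Testing negative integers from -1 downward:
x = -1: LHS = 3·(-1) - 3 = -6, RHS = 2·(-1) - 1 = -3; -6 > -3 — FAILS  ← closest negative counterexample to 0

Answer: x = -1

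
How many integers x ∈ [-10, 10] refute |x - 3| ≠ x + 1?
Counterexamples in [-10, 10]: {1}.

Counting them gives 1 values.

Answer: 1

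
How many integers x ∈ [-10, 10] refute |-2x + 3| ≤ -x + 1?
Counterexamples in [-10, 10]: {-10, -9, -8, -7, -6, -5, -4, -3, -2, -1, 0, 1, 2, 3, 4, 5, 6, 7, 8, 9, 10}.

Counting them gives 21 values.

Answer: 21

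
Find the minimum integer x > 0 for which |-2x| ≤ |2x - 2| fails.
Testing positive integers:
x = 1: LHS = |-2·1| = |-2| = 2, RHS = |2·1 - 2| = |0| = 0; 2 ≤ 0 — FAILS  ← smallest positive counterexample

Answer: x = 1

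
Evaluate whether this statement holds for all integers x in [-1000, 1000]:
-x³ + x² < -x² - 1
The claim fails at x = 0:
x = 0: LHS = -0³ + 0² = 0, RHS = -0² - 1 = -1; 0 < -1 — FAILS

Because a single integer refutes it, the statement is false.

Answer: False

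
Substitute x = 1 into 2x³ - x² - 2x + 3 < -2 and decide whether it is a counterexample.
Substitute x = 1 into the relation:
x = 1: LHS = 2·1³ - 1² - 2·1 + 3 = 2; 2 < -2 — FAILS

Since the claim fails at x = 1, this value is a counterexample.

Answer: Yes, x = 1 is a counterexample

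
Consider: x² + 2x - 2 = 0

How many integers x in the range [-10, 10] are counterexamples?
Counterexamples in [-10, 10]: {-10, -9, -8, -7, -6, -5, -4, -3, -2, -1, 0, 1, 2, 3, 4, 5, 6, 7, 8, 9, 10}.

Counting them gives 21 values.

Answer: 21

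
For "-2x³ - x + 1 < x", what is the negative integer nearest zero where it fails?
Testing negative integers from -1 downward:
x = -1: LHS = -2·(-1)³ - (-1) + 1 = 4; 4 < -1 — FAILS  ← closest negative counterexample to 0

Answer: x = -1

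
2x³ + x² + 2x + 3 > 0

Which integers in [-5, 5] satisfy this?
Holds for: {0, 1, 2, 3, 4, 5}
Fails for: {-5, -4, -3, -2, -1}

Answer: {0, 1, 2, 3, 4, 5}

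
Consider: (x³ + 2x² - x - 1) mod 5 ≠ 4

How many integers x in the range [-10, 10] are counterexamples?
Counterexamples in [-10, 10]: {-10, -5, 0, 5, 10}.

Counting them gives 5 values.

Answer: 5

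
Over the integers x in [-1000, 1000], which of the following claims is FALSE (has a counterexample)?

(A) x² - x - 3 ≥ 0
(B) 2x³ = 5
(A) x = 0: LHS = 0² - 0 - 3 = -3; -3 ≥ 0 — FAILS
(B) x = 0: LHS = 2·0³ = 0; 0 = 5 — FAILS

Answer: Both A and B are false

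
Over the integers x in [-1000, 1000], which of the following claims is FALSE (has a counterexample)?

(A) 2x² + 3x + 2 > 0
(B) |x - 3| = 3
(A) Over all integers in [-1000, 1000], LHS − RHS is smallest at x = -1, where it equals 1:
x = -1: LHS = 2·(-1)² + 3·(-1) + 2 = 1; 1 > 0 — holds
At the ends of the range:
x = -1000: LHS = 2·(-1000)² + 3·(-1000) + 2 = 1997002; 1997002 > 0 — holds
x = 1000: LHS = 2·1000² + 3·1000 + 2 = 2003002; 2003002 > 0 — holds
Hence LHS − RHS is never zero or negative, i.e. LHS > RHS throughout, so the relation holds for every integer in [-1000, 1000].

(B) x = 1: LHS = |1 - 3| = |-2| = 2; 2 = 3 — FAILS

Only (B) has a counterexample.

Answer: B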